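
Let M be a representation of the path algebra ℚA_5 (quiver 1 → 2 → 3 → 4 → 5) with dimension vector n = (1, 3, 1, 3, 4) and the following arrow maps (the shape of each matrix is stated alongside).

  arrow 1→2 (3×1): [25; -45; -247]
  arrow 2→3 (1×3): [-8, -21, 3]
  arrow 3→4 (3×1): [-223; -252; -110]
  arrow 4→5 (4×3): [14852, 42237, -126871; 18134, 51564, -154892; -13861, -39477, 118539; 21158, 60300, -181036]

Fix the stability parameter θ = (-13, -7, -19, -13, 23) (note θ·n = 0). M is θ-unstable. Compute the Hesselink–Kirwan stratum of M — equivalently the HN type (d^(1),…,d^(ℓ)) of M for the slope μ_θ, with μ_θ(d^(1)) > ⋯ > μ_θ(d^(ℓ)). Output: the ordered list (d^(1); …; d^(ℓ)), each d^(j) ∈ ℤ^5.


Via rank(M_{q-1}∘⋯∘M_p): M ≅ I[1,5], I[2,2]^2, I[4,4], I[4,5], I[5,5]^2.
μ_θ-semistable layers: μ^(1)=23; μ^(2)=-7; μ^(3)=-13

((0, 0, 0, 0, 4); (0, 2, 0, 0, 0); (1, 1, 1, 3, 0))


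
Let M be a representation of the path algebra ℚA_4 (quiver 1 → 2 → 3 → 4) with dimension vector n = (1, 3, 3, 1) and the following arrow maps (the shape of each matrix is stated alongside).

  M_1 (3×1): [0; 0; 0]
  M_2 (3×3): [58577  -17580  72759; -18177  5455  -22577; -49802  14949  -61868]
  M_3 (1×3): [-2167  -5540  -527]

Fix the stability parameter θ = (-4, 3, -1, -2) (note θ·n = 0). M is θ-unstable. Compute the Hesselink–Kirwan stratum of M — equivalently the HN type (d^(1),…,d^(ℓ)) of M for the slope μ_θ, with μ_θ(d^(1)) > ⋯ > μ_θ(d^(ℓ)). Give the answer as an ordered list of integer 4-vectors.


Interval decomposition of M: I[1,1], I[2,3]^2, I[2,4].
HN type (ℓ=3): μ^(1)=1; μ^(2)=0; μ^(3)=-4

((0, 2, 2, 0); (0, 1, 1, 1); (1, 0, 0, 0))


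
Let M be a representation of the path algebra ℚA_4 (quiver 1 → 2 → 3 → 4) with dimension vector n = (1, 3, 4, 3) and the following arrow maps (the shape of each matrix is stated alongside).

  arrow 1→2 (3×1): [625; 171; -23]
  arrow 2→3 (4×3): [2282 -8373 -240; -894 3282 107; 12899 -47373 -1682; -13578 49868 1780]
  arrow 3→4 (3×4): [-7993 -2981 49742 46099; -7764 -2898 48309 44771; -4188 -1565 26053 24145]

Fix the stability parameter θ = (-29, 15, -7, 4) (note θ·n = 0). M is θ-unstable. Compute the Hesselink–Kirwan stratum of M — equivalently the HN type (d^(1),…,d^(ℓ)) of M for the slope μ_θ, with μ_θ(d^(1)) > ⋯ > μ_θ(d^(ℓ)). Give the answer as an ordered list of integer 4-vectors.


Via rank(M_{q-1}∘⋯∘M_p): M ≅ I[1,4], I[2,4]^2, I[3,3].
μ_θ-semistable layers: μ^(1)=4; μ^(2)=-7; μ^(3)=-29

((0, 3, 3, 3); (0, 0, 1, 0); (1, 0, 0, 0))


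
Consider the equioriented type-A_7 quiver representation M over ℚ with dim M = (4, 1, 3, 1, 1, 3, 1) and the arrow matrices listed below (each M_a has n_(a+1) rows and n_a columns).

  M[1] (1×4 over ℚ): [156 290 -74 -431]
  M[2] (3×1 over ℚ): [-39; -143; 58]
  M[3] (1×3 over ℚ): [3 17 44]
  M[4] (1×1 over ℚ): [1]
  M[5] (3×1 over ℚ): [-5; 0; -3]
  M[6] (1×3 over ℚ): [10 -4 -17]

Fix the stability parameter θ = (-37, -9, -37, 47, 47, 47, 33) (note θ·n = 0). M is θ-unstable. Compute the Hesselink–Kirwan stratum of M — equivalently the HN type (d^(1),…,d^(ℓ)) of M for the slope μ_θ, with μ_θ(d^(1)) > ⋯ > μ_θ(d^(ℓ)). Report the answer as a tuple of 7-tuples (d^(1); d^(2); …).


Via rank(M_{q-1}∘⋯∘M_p): M ≅ I[1,1]^3, I[1,7], I[3,3]^2, I[6,6]^2.
μ_θ-semistable layers: μ^(1)=47; μ^(2)=87/2; μ^(3)=-23; μ^(4)=-37

((0, 0, 0, 0, 0, 2, 0); (0, 0, 0, 1, 1, 1, 1); (0, 1, 1, 0, 0, 0, 0); (4, 0, 2, 0, 0, 0, 0))


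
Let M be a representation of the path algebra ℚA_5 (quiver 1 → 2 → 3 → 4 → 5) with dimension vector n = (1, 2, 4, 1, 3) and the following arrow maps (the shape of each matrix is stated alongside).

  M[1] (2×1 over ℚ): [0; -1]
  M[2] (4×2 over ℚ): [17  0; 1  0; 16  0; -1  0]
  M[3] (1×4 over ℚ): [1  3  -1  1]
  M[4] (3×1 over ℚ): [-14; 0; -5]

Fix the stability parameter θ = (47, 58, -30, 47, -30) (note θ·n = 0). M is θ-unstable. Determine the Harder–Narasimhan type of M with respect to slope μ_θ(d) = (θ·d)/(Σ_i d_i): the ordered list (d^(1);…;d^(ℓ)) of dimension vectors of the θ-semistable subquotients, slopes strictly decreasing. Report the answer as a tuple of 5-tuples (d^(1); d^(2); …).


Interval decomposition of M: I[1,2], I[2,5], I[3,3]^3, I[5,5]^2.
HN type (ℓ=4): μ^(1)=58; μ^(2)=47; μ^(3)=45/4; μ^(4)=-30

((0, 1, 0, 0, 0); (1, 0, 0, 0, 0); (0, 1, 1, 1, 1); (0, 0, 3, 0, 2))


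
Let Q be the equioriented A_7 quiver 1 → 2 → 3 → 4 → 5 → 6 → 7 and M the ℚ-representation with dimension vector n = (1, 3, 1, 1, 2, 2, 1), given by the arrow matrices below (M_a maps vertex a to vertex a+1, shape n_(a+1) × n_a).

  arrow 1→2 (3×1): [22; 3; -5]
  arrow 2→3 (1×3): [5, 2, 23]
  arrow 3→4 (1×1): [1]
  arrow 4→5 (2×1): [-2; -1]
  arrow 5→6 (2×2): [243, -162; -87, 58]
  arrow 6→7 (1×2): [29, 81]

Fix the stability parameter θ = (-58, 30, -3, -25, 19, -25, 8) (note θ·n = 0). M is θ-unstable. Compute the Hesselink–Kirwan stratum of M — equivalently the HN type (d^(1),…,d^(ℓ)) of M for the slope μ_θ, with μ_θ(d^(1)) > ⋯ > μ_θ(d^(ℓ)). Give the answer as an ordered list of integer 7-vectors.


Via rank(M_{q-1}∘⋯∘M_p): M ≅ I[1,6], I[2,2]^2, I[5,5], I[6,7].
μ_θ-semistable layers: μ^(1)=30; μ^(2)=19; μ^(3)=8; μ^(4)=-4/5; μ^(5)=-25; μ^(6)=-58

((0, 2, 0, 0, 0, 0, 0); (0, 0, 0, 0, 1, 0, 0); (0, 0, 0, 0, 0, 0, 1); (0, 1, 1, 1, 1, 1, 0); (0, 0, 0, 0, 0, 1, 0); (1, 0, 0, 0, 0, 0, 0))


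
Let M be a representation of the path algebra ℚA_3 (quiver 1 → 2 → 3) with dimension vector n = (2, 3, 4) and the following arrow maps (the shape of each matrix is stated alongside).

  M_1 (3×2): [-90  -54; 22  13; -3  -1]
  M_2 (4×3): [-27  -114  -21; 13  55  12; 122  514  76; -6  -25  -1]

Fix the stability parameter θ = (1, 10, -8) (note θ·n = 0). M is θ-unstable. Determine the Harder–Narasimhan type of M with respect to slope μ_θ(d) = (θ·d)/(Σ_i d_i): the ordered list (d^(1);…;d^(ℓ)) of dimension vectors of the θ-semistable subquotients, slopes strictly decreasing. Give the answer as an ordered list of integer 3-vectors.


Via rank(M_{q-1}∘⋯∘M_p): M ≅ I[1,3]^2, I[2,3], I[3,3].
μ_θ-semistable layers: μ^(1)=1; μ^(2)=-8

((2, 3, 3); (0, 0, 1))


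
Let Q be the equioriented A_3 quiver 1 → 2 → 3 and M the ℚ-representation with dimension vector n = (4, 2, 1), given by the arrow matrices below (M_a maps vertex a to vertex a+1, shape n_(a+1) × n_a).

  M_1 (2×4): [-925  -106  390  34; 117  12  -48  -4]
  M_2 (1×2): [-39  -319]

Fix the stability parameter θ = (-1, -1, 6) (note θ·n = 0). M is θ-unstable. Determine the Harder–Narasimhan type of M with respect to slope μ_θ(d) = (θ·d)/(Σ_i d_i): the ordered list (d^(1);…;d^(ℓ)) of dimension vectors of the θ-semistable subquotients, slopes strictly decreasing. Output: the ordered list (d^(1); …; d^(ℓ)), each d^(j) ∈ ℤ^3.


Barcode: M ≅ I[1,1]^2, I[1,2], I[1,3]. HN layers by μ_θ (2 steps, strictly decreasing):
  μ^(1)=6; μ^(2)=-1

((0, 0, 1); (4, 2, 0))


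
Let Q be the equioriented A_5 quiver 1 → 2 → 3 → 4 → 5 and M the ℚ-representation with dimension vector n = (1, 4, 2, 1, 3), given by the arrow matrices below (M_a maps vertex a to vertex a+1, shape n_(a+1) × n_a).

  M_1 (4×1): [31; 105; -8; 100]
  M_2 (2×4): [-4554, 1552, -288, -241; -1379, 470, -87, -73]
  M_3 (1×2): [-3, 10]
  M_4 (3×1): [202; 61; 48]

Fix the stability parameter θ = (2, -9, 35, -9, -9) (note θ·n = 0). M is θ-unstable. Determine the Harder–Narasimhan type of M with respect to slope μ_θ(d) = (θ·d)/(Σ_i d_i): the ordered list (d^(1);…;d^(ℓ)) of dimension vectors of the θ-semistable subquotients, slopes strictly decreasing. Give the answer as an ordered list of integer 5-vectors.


Barcode: M ≅ I[1,3], I[2,2]^2, I[2,5], I[5,5]^2. HN layers by μ_θ (4 steps, strictly decreasing):
  μ^(1)=35; μ^(2)=17/3; μ^(3)=-7/2; μ^(4)=-9

((0, 0, 1, 0, 0); (0, 0, 1, 1, 1); (1, 1, 0, 0, 0); (0, 3, 0, 0, 2))


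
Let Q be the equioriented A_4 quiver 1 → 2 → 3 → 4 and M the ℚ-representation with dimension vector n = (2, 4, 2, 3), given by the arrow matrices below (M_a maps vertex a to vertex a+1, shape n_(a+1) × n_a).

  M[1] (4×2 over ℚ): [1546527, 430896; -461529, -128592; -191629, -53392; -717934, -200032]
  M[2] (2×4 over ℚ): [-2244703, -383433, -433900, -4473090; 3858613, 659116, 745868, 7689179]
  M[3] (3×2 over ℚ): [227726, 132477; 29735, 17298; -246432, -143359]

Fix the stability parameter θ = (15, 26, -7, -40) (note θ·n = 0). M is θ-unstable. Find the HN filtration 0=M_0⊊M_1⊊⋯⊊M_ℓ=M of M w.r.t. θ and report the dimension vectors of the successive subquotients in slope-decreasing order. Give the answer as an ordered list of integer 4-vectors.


Barcode: M ≅ I[1,1], I[1,4], I[2,2]^2, I[2,4], I[4,4]. HN layers by μ_θ (5 steps, strictly decreasing):
  μ^(1)=26; μ^(2)=15; μ^(3)=-3/2; μ^(4)=-7; μ^(5)=-40

((0, 2, 0, 0); (1, 0, 0, 0); (1, 1, 1, 1); (0, 1, 1, 1); (0, 0, 0, 1))


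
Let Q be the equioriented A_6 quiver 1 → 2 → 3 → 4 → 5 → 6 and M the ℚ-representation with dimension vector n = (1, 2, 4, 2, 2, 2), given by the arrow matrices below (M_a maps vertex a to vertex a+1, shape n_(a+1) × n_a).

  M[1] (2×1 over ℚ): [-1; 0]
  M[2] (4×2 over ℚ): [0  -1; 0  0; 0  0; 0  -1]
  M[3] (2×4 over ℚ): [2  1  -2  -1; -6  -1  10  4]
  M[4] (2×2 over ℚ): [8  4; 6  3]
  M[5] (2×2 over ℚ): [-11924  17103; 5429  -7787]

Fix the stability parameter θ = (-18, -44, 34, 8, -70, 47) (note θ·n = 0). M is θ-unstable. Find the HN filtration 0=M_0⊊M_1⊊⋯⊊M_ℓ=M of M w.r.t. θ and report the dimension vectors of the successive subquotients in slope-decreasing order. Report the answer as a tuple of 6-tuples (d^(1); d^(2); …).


Interval decomposition of M: I[1,2], I[2,4], I[3,3]^2, I[3,6], I[5,6].
HN type (ℓ=7): μ^(1)=47; μ^(2)=34; μ^(3)=21; μ^(4)=-28/3; μ^(5)=-31; μ^(6)=-44; μ^(7)=-70

((0, 0, 0, 0, 0, 2); (0, 0, 2, 0, 0, 0); (0, 0, 1, 1, 0, 0); (0, 0, 1, 1, 1, 0); (1, 1, 0, 0, 0, 0); (0, 1, 0, 0, 0, 0); (0, 0, 0, 0, 1, 0))


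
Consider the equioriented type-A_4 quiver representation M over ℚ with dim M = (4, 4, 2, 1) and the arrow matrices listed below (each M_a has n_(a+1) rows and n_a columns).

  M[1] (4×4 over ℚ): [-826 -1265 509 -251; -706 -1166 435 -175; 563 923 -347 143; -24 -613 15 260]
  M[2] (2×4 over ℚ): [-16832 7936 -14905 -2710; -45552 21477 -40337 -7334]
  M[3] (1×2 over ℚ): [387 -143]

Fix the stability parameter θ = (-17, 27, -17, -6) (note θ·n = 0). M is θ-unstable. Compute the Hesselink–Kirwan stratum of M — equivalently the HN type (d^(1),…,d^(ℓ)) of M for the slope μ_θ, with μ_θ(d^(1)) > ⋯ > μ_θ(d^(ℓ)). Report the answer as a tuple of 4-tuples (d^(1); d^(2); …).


Via rank(M_{q-1}∘⋯∘M_p): M ≅ I[1,2]^2, I[1,3], I[1,4].
μ_θ-semistable layers: μ^(1)=27; μ^(2)=5; μ^(3)=4/3; μ^(4)=-17

((0, 2, 0, 0); (0, 1, 1, 0); (0, 1, 1, 1); (4, 0, 0, 0))


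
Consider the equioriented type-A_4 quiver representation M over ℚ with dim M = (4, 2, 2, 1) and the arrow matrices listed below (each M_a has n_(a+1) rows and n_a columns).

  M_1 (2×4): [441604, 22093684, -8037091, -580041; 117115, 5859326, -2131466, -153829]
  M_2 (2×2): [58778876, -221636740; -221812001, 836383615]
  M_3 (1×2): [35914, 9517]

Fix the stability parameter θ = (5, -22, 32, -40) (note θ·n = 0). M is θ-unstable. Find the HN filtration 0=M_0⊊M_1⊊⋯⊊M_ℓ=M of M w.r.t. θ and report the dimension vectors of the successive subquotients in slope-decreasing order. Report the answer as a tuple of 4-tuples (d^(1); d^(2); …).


Barcode: M ≅ I[1,1]^2, I[1,2], I[1,4], I[3,3]. HN layers by μ_θ (4 steps, strictly decreasing):
  μ^(1)=32; μ^(2)=5; μ^(3)=-4; μ^(4)=-17/2

((0, 0, 1, 0); (2, 0, 0, 0); (0, 0, 1, 1); (2, 2, 0, 0))


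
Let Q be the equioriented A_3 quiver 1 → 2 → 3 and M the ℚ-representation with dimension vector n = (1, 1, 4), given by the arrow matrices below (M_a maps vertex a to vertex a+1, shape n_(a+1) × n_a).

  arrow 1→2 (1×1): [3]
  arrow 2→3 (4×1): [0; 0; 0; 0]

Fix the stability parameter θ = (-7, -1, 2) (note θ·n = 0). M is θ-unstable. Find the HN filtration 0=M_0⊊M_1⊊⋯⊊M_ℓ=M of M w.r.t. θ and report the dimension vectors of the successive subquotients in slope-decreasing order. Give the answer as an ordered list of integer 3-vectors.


Via rank(M_{q-1}∘⋯∘M_p): M ≅ I[1,2], I[3,3]^4.
μ_θ-semistable layers: μ^(1)=2; μ^(2)=-1; μ^(3)=-7

((0, 0, 4); (0, 1, 0); (1, 0, 0))


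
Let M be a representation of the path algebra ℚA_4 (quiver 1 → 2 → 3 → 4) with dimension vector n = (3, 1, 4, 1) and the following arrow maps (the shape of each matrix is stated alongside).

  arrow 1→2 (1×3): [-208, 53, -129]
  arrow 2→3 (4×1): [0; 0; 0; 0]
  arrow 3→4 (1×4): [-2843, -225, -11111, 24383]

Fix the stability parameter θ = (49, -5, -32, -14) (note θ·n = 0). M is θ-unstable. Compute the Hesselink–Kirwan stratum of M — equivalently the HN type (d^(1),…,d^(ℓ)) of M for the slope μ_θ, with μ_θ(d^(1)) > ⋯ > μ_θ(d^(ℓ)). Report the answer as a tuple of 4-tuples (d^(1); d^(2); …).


Interval decomposition of M: I[1,1]^2, I[1,2], I[3,3]^3, I[3,4].
HN type (ℓ=4): μ^(1)=49; μ^(2)=22; μ^(3)=-14; μ^(4)=-32

((2, 0, 0, 0); (1, 1, 0, 0); (0, 0, 0, 1); (0, 0, 4, 0))


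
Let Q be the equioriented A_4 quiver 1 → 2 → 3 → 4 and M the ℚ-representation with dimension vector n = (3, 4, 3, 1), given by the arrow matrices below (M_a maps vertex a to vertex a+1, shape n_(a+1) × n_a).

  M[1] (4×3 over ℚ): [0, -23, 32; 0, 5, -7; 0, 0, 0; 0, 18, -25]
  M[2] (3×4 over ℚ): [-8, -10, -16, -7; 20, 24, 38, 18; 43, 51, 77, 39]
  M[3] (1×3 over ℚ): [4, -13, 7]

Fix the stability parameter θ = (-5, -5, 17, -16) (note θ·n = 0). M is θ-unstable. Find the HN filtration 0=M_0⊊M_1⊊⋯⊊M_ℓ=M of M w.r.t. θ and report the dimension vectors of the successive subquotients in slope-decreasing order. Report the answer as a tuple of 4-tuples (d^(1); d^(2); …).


Via rank(M_{q-1}∘⋯∘M_p): M ≅ I[1,1], I[1,2], I[1,4], I[2,3]^2.
μ_θ-semistable layers: μ^(1)=17; μ^(2)=1/2; μ^(3)=-5

((0, 0, 2, 0); (0, 0, 1, 1); (3, 4, 0, 0))


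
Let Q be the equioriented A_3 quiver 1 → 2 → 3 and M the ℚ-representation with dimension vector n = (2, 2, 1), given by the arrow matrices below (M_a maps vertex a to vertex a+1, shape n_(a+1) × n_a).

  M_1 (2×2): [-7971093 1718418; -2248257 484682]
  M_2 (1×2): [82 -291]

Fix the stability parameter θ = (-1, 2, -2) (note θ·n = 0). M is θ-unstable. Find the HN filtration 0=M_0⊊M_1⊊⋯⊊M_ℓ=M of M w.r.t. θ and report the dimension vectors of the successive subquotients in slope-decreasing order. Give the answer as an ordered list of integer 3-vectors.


Via rank(M_{q-1}∘⋯∘M_p): M ≅ I[1,1], I[1,3], I[2,2].
μ_θ-semistable layers: μ^(1)=2; μ^(2)=0; μ^(3)=-1

((0, 1, 0); (0, 1, 1); (2, 0, 0))


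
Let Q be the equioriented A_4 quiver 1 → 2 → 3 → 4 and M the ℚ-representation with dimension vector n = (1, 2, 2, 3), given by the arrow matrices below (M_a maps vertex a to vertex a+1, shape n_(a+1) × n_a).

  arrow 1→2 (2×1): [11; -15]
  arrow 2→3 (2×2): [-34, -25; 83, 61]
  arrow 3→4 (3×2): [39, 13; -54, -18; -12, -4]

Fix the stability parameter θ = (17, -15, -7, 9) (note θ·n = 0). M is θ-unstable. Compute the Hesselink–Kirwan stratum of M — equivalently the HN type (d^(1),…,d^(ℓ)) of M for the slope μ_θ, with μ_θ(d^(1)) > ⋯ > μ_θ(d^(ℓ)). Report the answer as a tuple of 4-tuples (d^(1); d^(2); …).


Via rank(M_{q-1}∘⋯∘M_p): M ≅ I[1,4], I[2,3], I[4,4]^2.
μ_θ-semistable layers: μ^(1)=9; μ^(2)=-5/3; μ^(3)=-7; μ^(4)=-15

((0, 0, 0, 3); (1, 1, 1, 0); (0, 0, 1, 0); (0, 1, 0, 0))


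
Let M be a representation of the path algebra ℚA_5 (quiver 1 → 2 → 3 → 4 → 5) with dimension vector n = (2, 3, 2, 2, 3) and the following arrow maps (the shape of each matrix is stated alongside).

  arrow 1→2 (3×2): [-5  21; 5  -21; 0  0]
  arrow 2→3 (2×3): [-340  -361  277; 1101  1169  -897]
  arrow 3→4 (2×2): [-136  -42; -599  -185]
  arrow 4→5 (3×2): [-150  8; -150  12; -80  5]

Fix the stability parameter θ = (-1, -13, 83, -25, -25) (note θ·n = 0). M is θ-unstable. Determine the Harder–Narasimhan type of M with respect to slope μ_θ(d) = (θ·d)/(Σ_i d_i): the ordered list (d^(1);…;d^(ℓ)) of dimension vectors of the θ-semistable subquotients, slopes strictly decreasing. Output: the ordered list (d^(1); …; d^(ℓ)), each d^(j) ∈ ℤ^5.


Via rank(M_{q-1}∘⋯∘M_p): M ≅ I[1,1], I[1,5], I[2,2], I[2,5], I[5,5].
μ_θ-semistable layers: μ^(1)=11; μ^(2)=-1; μ^(3)=-7; μ^(4)=-13; μ^(5)=-25

((0, 0, 2, 2, 2); (1, 0, 0, 0, 0); (1, 1, 0, 0, 0); (0, 2, 0, 0, 0); (0, 0, 0, 0, 1))


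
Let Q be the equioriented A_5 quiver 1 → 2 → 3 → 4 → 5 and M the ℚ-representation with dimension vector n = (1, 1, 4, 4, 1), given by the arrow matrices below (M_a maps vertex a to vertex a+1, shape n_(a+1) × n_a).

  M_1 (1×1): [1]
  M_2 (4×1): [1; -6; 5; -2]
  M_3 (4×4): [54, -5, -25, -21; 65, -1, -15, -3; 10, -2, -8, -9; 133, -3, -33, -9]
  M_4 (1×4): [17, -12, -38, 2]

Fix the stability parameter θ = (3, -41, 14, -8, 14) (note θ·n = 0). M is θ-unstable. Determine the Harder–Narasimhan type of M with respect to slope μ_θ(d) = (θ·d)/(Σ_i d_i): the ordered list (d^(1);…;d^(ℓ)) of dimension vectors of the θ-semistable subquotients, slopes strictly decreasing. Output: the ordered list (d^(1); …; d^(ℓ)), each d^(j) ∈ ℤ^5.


Via rank(M_{q-1}∘⋯∘M_p): M ≅ I[1,5], I[3,3], I[3,4]^2, I[4,4].
μ_θ-semistable layers: μ^(1)=14; μ^(2)=3; μ^(3)=-8; μ^(4)=-19

((0, 0, 1, 0, 1); (0, 0, 3, 3, 0); (0, 0, 0, 1, 0); (1, 1, 0, 0, 0))


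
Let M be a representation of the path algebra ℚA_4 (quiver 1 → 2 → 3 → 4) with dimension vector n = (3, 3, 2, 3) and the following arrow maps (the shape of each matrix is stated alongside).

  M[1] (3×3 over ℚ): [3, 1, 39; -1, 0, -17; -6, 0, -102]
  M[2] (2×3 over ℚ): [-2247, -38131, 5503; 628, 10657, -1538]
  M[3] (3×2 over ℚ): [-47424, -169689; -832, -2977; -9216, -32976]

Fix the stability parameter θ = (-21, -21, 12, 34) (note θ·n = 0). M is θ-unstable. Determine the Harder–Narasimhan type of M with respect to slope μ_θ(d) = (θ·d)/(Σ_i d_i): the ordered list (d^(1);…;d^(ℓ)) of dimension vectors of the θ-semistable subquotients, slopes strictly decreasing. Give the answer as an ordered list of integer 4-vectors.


Barcode: M ≅ I[1,1], I[1,3], I[1,4], I[2,2], I[4,4]^2. HN layers by μ_θ (3 steps, strictly decreasing):
  μ^(1)=34; μ^(2)=12; μ^(3)=-21

((0, 0, 0, 3); (0, 0, 2, 0); (3, 3, 0, 0))


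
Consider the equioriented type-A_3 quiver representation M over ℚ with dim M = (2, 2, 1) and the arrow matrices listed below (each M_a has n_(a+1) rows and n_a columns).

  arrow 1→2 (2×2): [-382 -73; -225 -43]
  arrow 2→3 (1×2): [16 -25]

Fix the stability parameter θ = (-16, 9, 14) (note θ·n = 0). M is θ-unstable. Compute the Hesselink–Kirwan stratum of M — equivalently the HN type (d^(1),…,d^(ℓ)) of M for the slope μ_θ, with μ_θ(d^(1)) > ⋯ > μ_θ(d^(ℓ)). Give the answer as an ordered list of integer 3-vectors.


Barcode: M ≅ I[1,2], I[1,3]. HN layers by μ_θ (3 steps, strictly decreasing):
  μ^(1)=14; μ^(2)=9; μ^(3)=-16

((0, 0, 1); (0, 2, 0); (2, 0, 0))


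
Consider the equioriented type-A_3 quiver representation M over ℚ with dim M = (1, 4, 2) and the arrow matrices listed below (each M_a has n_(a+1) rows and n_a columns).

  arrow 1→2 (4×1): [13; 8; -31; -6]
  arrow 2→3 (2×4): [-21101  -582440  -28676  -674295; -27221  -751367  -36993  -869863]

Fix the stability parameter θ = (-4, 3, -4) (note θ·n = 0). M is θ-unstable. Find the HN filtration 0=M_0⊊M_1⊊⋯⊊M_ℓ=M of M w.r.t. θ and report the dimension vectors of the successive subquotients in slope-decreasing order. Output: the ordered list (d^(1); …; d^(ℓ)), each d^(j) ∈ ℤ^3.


Via rank(M_{q-1}∘⋯∘M_p): M ≅ I[1,3], I[2,2]^2, I[2,3].
μ_θ-semistable layers: μ^(1)=3; μ^(2)=-1/2; μ^(3)=-4

((0, 2, 0); (0, 2, 2); (1, 0, 0))


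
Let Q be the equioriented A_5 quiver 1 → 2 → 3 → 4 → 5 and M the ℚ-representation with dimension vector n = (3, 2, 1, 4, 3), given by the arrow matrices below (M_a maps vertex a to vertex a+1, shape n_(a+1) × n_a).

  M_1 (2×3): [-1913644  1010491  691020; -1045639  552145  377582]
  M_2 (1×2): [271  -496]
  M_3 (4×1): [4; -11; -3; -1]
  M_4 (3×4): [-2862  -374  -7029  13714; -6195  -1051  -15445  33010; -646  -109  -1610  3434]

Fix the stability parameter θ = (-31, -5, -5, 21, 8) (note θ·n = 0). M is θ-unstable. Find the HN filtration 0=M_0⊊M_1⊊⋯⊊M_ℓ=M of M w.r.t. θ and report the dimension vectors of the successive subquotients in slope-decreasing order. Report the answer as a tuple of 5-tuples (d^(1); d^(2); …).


Via rank(M_{q-1}∘⋯∘M_p): M ≅ I[1,1], I[1,2], I[1,5], I[4,4], I[4,5]^2.
μ_θ-semistable layers: μ^(1)=21; μ^(2)=29/2; μ^(3)=-5; μ^(4)=-31

((0, 0, 0, 1, 0); (0, 0, 0, 3, 3); (0, 2, 1, 0, 0); (3, 0, 0, 0, 0))


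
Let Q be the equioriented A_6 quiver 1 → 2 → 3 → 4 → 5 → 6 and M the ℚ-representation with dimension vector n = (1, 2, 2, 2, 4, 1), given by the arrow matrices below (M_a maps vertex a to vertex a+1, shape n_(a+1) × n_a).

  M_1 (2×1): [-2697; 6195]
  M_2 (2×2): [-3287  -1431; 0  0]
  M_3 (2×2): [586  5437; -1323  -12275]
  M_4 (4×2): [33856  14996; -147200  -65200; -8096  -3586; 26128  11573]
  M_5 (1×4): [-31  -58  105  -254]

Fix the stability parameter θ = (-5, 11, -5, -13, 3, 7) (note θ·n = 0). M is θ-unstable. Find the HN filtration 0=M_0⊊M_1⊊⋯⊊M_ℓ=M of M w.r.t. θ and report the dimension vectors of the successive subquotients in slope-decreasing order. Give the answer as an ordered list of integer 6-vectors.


Interval decomposition of M: I[1,6], I[2,2], I[3,4], I[5,5]^3.
HN type (ℓ=6): μ^(1)=11; μ^(2)=7; μ^(3)=3; μ^(4)=-7/3; μ^(5)=-5; μ^(6)=-9

((0, 1, 0, 0, 0, 0); (0, 0, 0, 0, 0, 1); (0, 0, 0, 0, 4, 0); (0, 1, 1, 1, 0, 0); (1, 0, 0, 0, 0, 0); (0, 0, 1, 1, 0, 0))


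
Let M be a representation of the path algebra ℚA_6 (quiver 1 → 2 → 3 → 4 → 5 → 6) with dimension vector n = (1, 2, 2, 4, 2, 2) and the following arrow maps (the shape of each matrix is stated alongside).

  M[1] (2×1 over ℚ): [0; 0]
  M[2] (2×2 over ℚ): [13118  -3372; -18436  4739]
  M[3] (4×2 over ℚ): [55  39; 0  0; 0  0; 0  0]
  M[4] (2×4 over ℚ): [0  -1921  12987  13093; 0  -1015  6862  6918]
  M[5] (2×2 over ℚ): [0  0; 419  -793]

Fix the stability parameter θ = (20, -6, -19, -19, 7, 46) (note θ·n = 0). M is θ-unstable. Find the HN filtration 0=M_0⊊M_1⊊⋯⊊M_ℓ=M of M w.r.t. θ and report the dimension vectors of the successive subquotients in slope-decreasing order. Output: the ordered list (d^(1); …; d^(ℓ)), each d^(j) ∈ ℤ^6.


Barcode: M ≅ I[1,1], I[2,3], I[2,4], I[4,4], I[4,5], I[4,6], I[6,6]. HN layers by μ_θ (6 steps, strictly decreasing):
  μ^(1)=46; μ^(2)=20; μ^(3)=7; μ^(4)=-25/2; μ^(5)=-44/3; μ^(6)=-19

((0, 0, 0, 0, 0, 2); (1, 0, 0, 0, 0, 0); (0, 0, 0, 0, 2, 0); (0, 1, 1, 0, 0, 0); (0, 1, 1, 1, 0, 0); (0, 0, 0, 3, 0, 0))


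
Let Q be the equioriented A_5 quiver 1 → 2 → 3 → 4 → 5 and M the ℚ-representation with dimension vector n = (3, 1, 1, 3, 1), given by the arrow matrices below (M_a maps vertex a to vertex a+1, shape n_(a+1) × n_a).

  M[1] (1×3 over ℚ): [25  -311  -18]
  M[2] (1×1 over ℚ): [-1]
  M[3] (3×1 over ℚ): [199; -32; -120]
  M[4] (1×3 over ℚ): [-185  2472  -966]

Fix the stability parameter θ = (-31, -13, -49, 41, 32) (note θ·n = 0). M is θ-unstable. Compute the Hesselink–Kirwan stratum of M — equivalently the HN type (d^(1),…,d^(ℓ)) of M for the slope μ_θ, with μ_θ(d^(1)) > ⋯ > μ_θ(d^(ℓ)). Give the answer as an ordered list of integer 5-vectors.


Interval decomposition of M: I[1,1]^2, I[1,5], I[4,4]^2.
HN type (ℓ=3): μ^(1)=41; μ^(2)=73/2; μ^(3)=-31

((0, 0, 0, 2, 0); (0, 0, 0, 1, 1); (3, 1, 1, 0, 0))


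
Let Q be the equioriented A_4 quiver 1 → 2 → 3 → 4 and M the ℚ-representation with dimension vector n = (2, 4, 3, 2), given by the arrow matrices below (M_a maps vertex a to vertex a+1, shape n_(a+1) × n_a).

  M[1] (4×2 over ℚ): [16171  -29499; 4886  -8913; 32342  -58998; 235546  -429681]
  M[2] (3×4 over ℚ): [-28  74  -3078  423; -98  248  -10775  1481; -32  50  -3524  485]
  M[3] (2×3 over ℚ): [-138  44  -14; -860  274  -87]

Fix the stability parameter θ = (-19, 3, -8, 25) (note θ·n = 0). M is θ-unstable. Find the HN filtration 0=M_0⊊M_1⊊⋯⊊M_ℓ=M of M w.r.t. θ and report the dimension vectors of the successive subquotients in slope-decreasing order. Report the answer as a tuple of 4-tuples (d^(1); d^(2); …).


Via rank(M_{q-1}∘⋯∘M_p): M ≅ I[1,2], I[1,4], I[2,2], I[2,3], I[3,4].
μ_θ-semistable layers: μ^(1)=25; μ^(2)=3; μ^(3)=-5/2; μ^(4)=-8; μ^(5)=-19

((0, 0, 0, 2); (0, 2, 0, 0); (0, 2, 2, 0); (0, 0, 1, 0); (2, 0, 0, 0))


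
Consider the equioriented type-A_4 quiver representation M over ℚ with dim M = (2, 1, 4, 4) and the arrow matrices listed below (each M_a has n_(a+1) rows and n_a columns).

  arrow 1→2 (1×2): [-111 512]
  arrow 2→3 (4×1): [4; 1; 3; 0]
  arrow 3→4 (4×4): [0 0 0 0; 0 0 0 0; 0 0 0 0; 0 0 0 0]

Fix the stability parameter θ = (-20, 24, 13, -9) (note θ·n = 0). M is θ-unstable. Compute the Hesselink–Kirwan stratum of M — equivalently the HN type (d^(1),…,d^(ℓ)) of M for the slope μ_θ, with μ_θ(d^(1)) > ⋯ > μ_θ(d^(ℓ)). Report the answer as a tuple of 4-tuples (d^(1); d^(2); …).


Barcode: M ≅ I[1,1], I[1,3], I[3,3]^3, I[4,4]^4. HN layers by μ_θ (4 steps, strictly decreasing):
  μ^(1)=37/2; μ^(2)=13; μ^(3)=-9; μ^(4)=-20

((0, 1, 1, 0); (0, 0, 3, 0); (0, 0, 0, 4); (2, 0, 0, 0))


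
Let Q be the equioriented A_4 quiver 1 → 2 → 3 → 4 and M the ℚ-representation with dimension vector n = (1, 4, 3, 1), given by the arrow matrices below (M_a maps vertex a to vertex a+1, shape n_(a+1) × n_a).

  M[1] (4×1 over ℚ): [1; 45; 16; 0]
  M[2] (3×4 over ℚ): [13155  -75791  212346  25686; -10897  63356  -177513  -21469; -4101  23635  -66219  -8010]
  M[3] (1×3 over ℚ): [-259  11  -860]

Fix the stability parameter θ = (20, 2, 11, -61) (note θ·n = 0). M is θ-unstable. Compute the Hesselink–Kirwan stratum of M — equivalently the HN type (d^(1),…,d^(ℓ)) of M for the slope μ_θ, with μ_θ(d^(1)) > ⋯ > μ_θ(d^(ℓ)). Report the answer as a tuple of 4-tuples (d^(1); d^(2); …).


Barcode: M ≅ I[1,4], I[2,2], I[2,3]^2. HN layers by μ_θ (3 steps, strictly decreasing):
  μ^(1)=11; μ^(2)=2; μ^(3)=-7

((0, 0, 2, 0); (0, 3, 0, 0); (1, 1, 1, 1))


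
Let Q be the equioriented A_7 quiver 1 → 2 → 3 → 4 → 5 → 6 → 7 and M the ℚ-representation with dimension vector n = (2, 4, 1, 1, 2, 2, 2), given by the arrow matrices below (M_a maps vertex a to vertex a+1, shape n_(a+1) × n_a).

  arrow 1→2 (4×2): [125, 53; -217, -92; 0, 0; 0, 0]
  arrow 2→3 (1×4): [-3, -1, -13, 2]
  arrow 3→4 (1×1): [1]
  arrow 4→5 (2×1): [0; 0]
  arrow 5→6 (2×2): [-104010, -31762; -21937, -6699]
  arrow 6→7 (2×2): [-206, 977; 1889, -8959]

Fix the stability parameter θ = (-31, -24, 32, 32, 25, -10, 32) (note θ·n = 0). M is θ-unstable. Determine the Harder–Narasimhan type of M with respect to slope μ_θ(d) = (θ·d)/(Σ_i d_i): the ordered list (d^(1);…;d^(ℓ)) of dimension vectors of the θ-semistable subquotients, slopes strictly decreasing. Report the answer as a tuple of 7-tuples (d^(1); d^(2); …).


Barcode: M ≅ I[1,2], I[1,4], I[2,2]^2, I[5,7]^2. HN layers by μ_θ (4 steps, strictly decreasing):
  μ^(1)=32; μ^(2)=15/2; μ^(3)=-24; μ^(4)=-31

((0, 0, 1, 1, 0, 0, 2); (0, 0, 0, 0, 2, 2, 0); (0, 4, 0, 0, 0, 0, 0); (2, 0, 0, 0, 0, 0, 0))


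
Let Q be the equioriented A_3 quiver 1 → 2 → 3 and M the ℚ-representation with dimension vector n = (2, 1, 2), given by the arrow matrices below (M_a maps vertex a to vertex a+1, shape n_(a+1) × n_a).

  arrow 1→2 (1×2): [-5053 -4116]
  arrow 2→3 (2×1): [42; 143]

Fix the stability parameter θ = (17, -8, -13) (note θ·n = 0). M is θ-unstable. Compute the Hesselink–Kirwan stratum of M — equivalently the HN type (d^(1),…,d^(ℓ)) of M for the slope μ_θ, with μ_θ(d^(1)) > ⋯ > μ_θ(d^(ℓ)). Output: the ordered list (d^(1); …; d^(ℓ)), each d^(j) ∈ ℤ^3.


Interval decomposition of M: I[1,1], I[1,3], I[3,3].
HN type (ℓ=3): μ^(1)=17; μ^(2)=-4/3; μ^(3)=-13

((1, 0, 0); (1, 1, 1); (0, 0, 1))


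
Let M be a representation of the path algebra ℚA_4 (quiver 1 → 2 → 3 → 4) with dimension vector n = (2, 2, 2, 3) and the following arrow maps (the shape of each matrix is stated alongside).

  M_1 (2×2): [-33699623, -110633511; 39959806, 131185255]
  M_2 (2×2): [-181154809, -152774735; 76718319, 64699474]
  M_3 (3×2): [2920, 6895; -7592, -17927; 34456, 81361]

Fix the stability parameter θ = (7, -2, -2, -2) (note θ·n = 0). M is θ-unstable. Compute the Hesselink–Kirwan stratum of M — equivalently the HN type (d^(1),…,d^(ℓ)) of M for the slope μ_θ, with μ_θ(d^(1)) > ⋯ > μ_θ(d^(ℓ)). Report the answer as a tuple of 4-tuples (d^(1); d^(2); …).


Via rank(M_{q-1}∘⋯∘M_p): M ≅ I[1,3], I[1,4], I[4,4]^2.
μ_θ-semistable layers: μ^(1)=1; μ^(2)=1/4; μ^(3)=-2

((1, 1, 1, 0); (1, 1, 1, 1); (0, 0, 0, 2))


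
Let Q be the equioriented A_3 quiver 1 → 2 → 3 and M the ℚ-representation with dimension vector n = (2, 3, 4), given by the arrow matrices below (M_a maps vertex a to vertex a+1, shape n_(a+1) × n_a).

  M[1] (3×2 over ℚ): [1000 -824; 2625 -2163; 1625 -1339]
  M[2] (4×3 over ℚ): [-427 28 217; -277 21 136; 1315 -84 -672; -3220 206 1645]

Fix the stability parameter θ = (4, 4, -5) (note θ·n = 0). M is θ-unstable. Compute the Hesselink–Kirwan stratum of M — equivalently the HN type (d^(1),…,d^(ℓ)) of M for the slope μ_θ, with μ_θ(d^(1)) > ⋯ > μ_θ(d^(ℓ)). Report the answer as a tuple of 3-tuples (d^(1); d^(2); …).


Interval decomposition of M: I[1,1], I[1,3], I[2,3]^2, I[3,3].
HN type (ℓ=4): μ^(1)=4; μ^(2)=1; μ^(3)=-1/2; μ^(4)=-5

((1, 0, 0); (1, 1, 1); (0, 2, 2); (0, 0, 1))


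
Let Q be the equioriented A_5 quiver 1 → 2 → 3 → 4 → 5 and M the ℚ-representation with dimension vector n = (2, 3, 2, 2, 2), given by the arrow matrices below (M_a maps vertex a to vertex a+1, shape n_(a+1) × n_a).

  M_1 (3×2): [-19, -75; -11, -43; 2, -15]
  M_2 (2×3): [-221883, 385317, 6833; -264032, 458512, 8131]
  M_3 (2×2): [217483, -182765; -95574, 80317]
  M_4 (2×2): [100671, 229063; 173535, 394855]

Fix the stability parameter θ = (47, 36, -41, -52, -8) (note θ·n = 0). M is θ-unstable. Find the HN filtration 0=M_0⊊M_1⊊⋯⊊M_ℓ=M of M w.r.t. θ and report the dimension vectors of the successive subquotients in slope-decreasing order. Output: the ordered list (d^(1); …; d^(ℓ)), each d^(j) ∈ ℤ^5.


Barcode: M ≅ I[1,4], I[1,5], I[2,2], I[5,5]. HN layers by μ_θ (4 steps, strictly decreasing):
  μ^(1)=36; μ^(2)=-5/2; μ^(3)=-18/5; μ^(4)=-8

((0, 1, 0, 0, 0); (1, 1, 1, 1, 0); (1, 1, 1, 1, 1); (0, 0, 0, 0, 1))


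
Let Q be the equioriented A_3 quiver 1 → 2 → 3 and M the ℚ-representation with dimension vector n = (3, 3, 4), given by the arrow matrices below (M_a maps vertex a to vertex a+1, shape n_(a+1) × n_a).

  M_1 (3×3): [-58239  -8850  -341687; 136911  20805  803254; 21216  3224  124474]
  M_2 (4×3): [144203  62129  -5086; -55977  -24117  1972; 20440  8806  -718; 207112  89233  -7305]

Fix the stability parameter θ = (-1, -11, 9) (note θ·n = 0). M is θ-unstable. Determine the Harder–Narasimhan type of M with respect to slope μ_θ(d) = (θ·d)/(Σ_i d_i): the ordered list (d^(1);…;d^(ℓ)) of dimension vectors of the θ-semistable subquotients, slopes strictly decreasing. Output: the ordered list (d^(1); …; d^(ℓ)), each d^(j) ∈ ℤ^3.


Barcode: M ≅ I[1,2], I[1,3]^2, I[3,3]^2. HN layers by μ_θ (2 steps, strictly decreasing):
  μ^(1)=9; μ^(2)=-6

((0, 0, 4); (3, 3, 0))


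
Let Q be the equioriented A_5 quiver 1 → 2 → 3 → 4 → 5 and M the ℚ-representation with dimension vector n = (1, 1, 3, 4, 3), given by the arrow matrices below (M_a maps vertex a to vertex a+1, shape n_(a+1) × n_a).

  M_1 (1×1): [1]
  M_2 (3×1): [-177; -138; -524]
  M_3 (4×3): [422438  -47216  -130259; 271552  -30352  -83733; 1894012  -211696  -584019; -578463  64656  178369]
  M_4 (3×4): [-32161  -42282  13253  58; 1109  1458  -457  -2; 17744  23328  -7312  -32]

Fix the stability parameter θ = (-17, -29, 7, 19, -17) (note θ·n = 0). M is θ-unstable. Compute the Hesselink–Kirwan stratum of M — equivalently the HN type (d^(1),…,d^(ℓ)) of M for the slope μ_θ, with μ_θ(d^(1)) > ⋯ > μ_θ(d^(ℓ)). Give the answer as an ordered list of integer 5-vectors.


Via rank(M_{q-1}∘⋯∘M_p): M ≅ I[1,4], I[3,3], I[3,4], I[4,4], I[4,5], I[5,5]^2.
μ_θ-semistable layers: μ^(1)=19; μ^(2)=7; μ^(3)=1; μ^(4)=-17; μ^(5)=-23

((0, 0, 0, 3, 0); (0, 0, 3, 0, 0); (0, 0, 0, 1, 1); (0, 0, 0, 0, 2); (1, 1, 0, 0, 0))


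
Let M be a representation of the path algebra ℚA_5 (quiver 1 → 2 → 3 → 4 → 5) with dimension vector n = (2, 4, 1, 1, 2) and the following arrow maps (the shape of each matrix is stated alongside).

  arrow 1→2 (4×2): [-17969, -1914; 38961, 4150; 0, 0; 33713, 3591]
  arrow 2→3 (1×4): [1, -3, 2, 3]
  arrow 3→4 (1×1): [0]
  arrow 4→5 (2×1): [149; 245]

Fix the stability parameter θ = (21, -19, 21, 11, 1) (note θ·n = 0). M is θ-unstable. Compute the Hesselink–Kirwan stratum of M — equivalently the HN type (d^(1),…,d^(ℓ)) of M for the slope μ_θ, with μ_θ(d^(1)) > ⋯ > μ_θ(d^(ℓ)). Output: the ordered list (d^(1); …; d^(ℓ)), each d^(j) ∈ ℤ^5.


Interval decomposition of M: I[1,2], I[1,3], I[2,2]^2, I[4,5], I[5,5].
HN type (ℓ=4): μ^(1)=21; μ^(2)=6; μ^(3)=1; μ^(4)=-19

((0, 0, 1, 0, 0); (0, 0, 0, 1, 1); (2, 2, 0, 0, 1); (0, 2, 0, 0, 0))


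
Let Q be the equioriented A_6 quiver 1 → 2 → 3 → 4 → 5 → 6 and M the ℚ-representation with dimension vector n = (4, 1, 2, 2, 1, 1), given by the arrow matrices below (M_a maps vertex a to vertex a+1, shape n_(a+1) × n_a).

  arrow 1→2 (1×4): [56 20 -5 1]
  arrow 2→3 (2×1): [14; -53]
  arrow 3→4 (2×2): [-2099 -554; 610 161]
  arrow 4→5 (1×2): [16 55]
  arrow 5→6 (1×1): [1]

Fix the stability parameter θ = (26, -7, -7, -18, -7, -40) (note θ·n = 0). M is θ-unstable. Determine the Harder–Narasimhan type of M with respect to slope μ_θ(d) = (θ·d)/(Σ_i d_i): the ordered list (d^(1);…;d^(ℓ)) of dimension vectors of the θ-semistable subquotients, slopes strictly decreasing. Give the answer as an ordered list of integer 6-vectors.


Via rank(M_{q-1}∘⋯∘M_p): M ≅ I[1,1]^3, I[1,6], I[3,4].
μ_θ-semistable layers: μ^(1)=26; μ^(2)=-53/6; μ^(3)=-25/2

((3, 0, 0, 0, 0, 0); (1, 1, 1, 1, 1, 1); (0, 0, 1, 1, 0, 0))


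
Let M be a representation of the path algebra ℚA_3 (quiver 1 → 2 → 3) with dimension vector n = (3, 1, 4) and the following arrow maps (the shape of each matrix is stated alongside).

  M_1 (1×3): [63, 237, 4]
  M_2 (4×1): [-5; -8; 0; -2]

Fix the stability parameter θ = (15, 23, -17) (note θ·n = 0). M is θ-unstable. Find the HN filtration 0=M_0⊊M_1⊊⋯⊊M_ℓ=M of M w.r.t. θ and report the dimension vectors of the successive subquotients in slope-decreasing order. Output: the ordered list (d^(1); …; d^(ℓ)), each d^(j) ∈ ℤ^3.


Interval decomposition of M: I[1,1]^2, I[1,3], I[3,3]^3.
HN type (ℓ=3): μ^(1)=15; μ^(2)=7; μ^(3)=-17

((2, 0, 0); (1, 1, 1); (0, 0, 3))


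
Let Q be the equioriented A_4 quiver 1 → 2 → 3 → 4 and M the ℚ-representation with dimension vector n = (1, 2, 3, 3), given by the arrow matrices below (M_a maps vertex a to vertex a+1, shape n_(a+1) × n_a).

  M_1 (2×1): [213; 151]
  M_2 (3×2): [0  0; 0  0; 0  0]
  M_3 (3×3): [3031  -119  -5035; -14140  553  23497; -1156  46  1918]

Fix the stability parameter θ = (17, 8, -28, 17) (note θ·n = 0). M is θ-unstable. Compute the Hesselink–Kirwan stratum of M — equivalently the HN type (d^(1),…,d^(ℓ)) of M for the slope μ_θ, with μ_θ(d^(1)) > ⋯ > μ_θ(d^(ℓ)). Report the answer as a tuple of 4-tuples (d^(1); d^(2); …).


Interval decomposition of M: I[1,2], I[2,2], I[3,3], I[3,4]^2, I[4,4].
HN type (ℓ=4): μ^(1)=17; μ^(2)=25/2; μ^(3)=8; μ^(4)=-28

((0, 0, 0, 3); (1, 1, 0, 0); (0, 1, 0, 0); (0, 0, 3, 0))


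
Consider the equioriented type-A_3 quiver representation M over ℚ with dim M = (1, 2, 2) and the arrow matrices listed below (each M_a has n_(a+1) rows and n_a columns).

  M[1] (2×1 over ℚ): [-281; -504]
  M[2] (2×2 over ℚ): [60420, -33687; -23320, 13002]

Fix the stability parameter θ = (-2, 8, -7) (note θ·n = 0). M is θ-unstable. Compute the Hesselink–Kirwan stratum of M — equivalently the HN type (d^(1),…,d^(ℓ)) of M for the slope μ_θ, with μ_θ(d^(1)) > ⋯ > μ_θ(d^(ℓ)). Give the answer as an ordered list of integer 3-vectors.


Barcode: M ≅ I[1,3], I[2,2], I[3,3]. HN layers by μ_θ (4 steps, strictly decreasing):
  μ^(1)=8; μ^(2)=1/2; μ^(3)=-2; μ^(4)=-7

((0, 1, 0); (0, 1, 1); (1, 0, 0); (0, 0, 1))


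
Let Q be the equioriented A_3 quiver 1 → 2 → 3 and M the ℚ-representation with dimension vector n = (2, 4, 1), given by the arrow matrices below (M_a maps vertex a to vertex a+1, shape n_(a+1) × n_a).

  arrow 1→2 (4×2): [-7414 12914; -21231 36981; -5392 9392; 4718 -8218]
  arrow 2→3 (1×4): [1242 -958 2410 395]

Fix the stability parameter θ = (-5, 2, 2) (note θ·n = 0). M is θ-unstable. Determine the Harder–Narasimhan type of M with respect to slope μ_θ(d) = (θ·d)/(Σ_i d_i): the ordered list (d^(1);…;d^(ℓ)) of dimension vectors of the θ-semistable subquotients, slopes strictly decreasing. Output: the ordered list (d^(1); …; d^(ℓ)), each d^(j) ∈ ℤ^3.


Interval decomposition of M: I[1,1], I[1,2], I[2,2]^2, I[2,3].
HN type (ℓ=2): μ^(1)=2; μ^(2)=-5

((0, 4, 1); (2, 0, 0))


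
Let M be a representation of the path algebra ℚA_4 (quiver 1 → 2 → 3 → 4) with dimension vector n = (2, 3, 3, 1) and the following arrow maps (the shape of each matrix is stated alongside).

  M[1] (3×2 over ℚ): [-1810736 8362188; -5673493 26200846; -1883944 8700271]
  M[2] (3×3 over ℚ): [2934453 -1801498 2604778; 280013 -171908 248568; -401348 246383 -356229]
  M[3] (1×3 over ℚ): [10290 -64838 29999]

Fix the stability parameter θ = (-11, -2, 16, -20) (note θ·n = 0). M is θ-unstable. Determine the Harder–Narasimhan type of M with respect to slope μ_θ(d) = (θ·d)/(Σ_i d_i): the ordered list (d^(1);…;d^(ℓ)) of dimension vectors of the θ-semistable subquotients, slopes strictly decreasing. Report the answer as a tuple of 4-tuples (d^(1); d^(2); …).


Interval decomposition of M: I[1,2], I[1,4], I[2,3], I[3,3].
HN type (ℓ=3): μ^(1)=16; μ^(2)=-2; μ^(3)=-11

((0, 0, 2, 0); (0, 3, 1, 1); (2, 0, 0, 0))


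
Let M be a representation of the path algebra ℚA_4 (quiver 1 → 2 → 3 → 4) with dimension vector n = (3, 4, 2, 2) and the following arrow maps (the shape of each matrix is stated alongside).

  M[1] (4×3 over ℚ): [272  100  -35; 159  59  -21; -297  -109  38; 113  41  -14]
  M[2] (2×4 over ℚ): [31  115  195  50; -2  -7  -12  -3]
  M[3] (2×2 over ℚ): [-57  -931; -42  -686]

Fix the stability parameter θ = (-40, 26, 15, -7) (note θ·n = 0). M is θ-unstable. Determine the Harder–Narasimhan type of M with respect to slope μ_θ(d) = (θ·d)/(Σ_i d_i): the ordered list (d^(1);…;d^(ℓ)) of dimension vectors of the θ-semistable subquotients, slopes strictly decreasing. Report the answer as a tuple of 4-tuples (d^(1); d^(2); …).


Interval decomposition of M: I[1,2], I[1,3], I[1,4], I[2,2], I[4,4].
HN type (ℓ=5): μ^(1)=26; μ^(2)=41/2; μ^(3)=34/3; μ^(4)=-7; μ^(5)=-40

((0, 2, 0, 0); (0, 1, 1, 0); (0, 1, 1, 1); (0, 0, 0, 1); (3, 0, 0, 0))
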